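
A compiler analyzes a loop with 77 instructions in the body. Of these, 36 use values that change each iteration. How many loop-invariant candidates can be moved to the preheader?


Invariant candidates = total - loop-dependent
= 77 - 36 = 41

41


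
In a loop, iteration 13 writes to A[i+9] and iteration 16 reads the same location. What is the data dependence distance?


Distance = read iteration - write iteration
= 16 - 13 = 3

3


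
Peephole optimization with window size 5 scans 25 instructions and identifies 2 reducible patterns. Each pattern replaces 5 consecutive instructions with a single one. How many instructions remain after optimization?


Each match removes 4 instructions.
Total removed = 2 * 4 = 8
Remaining = 25 - 8 = 17

17


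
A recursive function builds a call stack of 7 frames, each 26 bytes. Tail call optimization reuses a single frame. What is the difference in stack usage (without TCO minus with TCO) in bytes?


Without TCO: 7 * 26 = 182 bytes
With TCO: reuse 1 frame = 26 bytes
Savings = 182 - 26 = 156

156


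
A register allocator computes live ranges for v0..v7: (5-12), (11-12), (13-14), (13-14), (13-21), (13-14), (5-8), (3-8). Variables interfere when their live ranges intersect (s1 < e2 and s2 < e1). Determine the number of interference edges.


Check all pairs for overlapping intervals.
Two intervals (s1,e1) and (s2,e2) overlap if s1 < e2 and s2 < e1.
v0 (5-12) vs v1..v7: overlaps v1, v6, v7 -> 3
v1 (11-12) vs v2..v7: overlaps none -> 0
v2 (13-14) vs v3..v7: overlaps v3, v4, v5 -> 3
v3 (13-14) vs v4..v7: overlaps v4, v5 -> 2
v4 (13-21) vs v5..v7: overlaps v5 -> 1
v5 (13-14) vs v6..v7: overlaps none -> 0
v6 (5-8) vs v7: overlaps v7 -> 1
Total overlapping pairs = 3 + 0 + 3 + 2 + 1 + 0 + 1 = 10

10


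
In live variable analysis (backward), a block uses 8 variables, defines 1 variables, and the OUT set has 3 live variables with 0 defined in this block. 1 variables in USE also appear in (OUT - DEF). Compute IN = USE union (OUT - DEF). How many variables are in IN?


OUT - DEF: 3 - 0 = 3
|IN| = |USE| + |OUT - DEF| - |USE ∩ (OUT - DEF)| = 8 + 3 - 1 = 10

10


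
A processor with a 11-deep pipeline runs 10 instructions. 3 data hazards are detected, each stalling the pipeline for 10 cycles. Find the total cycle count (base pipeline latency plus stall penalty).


Base cycles = 11 + 10 - 1 = 20
Total stalls = 3 * 10 = 30
Total = 20 + 30 = 50

50


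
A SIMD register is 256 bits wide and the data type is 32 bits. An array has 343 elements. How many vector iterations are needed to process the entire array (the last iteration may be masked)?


Width = 256 / 32 = 8 elements per vector op
Iterations = ceil(343 / 8) = 43

43


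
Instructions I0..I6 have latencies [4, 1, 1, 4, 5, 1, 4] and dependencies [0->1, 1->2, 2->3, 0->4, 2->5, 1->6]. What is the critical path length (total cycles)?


Compute longest path through dependency graph: dist(Ik) = max over predecessors of dist + latency(Ik).
dist(I0) = latency 4 = 4
dist(I1) = dist(I0) + 1 = 4 + 1 = 5
dist(I2) = dist(I1) + 1 = 5 + 1 = 6
dist(I3) = dist(I2) + 4 = 6 + 4 = 10
dist(I4) = dist(I0) + 5 = 4 + 5 = 9
dist(I5) = dist(I2) + 1 = 6 + 1 = 7
dist(I6) = dist(I1) + 4 = 5 + 4 = 9
Critical path = max dist = 10

10


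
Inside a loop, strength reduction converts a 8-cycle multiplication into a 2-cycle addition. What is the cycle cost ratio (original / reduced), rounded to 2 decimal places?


Ratio = mult_cost / add_cost = 8 / 2 = 4.0

4.0


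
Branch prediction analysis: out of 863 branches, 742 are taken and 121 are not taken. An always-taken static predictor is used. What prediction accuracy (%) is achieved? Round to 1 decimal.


Predictor: always-taken
Correct predictions = 742
Accuracy = 742 / 863 * 100 = 86.0%

86.0


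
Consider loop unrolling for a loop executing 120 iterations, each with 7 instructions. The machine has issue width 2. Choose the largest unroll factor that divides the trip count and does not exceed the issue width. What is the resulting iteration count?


Largest divisor of 120 <= 2 is 2
New iterations = 120 / 2 = 60

60


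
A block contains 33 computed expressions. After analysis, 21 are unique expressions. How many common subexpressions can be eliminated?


CSE count = total expressions - unique expressions
= 33 - 21 = 12

12


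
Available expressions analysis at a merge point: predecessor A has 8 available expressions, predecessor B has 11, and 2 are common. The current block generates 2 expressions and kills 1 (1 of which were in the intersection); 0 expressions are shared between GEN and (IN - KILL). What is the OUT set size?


IN = intersection of predecessors = 2
IN - KILL = 2 - 1 = 1
|OUT| = |GEN| + |IN - KILL| - |GEN ∩ (IN - KILL)| = 2 + 1 - 0 = 3

3


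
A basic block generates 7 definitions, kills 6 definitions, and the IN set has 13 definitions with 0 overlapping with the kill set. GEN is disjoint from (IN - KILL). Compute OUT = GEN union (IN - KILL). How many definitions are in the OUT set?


IN - KILL: 13 - 0 = 13 surviving definitions
OUT = GEN + surviving = 7 + 13 = 20

20


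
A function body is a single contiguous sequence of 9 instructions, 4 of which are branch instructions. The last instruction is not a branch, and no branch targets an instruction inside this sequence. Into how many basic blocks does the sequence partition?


With no in-sequence branch targets, the leaders are the first instruction plus the instruction after each branch.
Number of basic blocks = branches + 1
= 4 + 1 = 5

5


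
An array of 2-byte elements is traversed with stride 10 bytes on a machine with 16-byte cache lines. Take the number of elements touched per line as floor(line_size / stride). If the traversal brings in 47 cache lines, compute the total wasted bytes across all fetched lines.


Elements per line = floor(16 / 10) = 1
Bytes used per line = 1 * 2 = 2
Wasted per line = 16 - 2 = 14
Total wasted = 14 * 47 = 658

658


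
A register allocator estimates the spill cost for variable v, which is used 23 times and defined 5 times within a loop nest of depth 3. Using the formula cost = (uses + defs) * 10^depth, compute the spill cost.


uses + defs = 23 + 5 = 28
10^3 = 1000
Spill cost = 28 * 1000 = 28000

28000


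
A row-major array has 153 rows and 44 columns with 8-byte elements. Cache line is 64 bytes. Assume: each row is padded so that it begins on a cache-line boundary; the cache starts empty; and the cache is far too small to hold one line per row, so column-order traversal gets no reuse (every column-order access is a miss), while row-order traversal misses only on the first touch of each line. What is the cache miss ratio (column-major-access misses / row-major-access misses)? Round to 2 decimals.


Each row occupies 44 * 8 = 352 bytes and starts on a line boundary, so it spans ceil(352 / 64) = 6 cache lines.
Row-major traversal misses (one per line touched): 153 * ceil(44 * 8 / 64) = 918
Column-major traversal misses (no reuse, every access misses): 153 * 44 = 6732
Ratio = 6732 / 918 = 7.33

7.33


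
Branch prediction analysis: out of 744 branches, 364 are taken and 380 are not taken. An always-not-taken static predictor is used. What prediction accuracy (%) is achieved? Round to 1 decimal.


Predictor: always-not-taken
Correct predictions = 380
Accuracy = 380 / 744 * 100 = 51.1%

51.1


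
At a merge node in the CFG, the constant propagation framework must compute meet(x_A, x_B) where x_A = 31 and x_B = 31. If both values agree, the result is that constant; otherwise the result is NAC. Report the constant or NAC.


Meet operation: if both paths give the same constant, result is that constant; if they differ, result is NAC (not-a-constant).
Path A: 31, Path B: 31 -> equal
Result: constant -> 31

31


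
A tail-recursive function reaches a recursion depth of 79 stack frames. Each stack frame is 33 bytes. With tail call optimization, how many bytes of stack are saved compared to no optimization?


Without TCO: 79 * 33 = 2607 bytes
With TCO: reuse 1 frame = 33 bytes
Savings = 2607 - 33 = 2574

2574


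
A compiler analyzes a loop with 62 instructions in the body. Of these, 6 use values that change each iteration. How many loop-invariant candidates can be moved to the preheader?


Invariant candidates = total - loop-dependent
= 62 - 6 = 56

56


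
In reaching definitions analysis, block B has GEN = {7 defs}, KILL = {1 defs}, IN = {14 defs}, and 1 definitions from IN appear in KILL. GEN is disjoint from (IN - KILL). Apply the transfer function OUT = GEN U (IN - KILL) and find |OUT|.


IN - KILL: 14 - 1 = 13 surviving definitions
OUT = GEN + surviving = 7 + 13 = 20

20


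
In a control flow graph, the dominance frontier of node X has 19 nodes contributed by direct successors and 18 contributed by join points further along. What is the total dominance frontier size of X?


DF(X) = direct successor contributions + join point contributions
= 19 + 18 = 37

37


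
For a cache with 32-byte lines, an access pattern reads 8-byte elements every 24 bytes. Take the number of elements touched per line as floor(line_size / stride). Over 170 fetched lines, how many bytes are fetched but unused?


Elements per line = floor(32 / 24) = 1
Bytes used per line = 1 * 8 = 8
Wasted per line = 32 - 8 = 24
Total wasted = 24 * 170 = 4080

4080


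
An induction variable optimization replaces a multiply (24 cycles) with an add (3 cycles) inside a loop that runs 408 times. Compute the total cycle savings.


Per-iteration saving = 24 - 3 = 21
Total saved = 408 * 21 = 8568

8568


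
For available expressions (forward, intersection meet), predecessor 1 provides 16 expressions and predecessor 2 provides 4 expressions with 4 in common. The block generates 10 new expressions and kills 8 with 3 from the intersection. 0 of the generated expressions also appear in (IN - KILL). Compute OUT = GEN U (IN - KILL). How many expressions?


IN = intersection of predecessors = 4
IN - KILL = 4 - 3 = 1
|OUT| = |GEN| + |IN - KILL| - |GEN ∩ (IN - KILL)| = 10 + 1 - 0 = 11

11


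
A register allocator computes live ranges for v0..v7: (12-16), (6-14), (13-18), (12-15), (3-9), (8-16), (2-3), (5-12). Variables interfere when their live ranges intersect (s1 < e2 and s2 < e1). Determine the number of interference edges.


Check all pairs for overlapping intervals.
Two intervals (s1,e1) and (s2,e2) overlap if s1 < e2 and s2 < e1.
v0 (12-16) vs v1..v7: overlaps v1, v2, v3, v5 -> 4
v1 (6-14) vs v2..v7: overlaps v2, v3, v4, v5, v7 -> 5
v2 (13-18) vs v3..v7: overlaps v3, v5 -> 2
v3 (12-15) vs v4..v7: overlaps v5 -> 1
v4 (3-9) vs v5..v7: overlaps v5, v7 -> 2
v5 (8-16) vs v6..v7: overlaps v7 -> 1
v6 (2-3) vs v7: overlaps none -> 0
Total overlapping pairs = 4 + 5 + 2 + 1 + 2 + 1 + 0 = 15

15


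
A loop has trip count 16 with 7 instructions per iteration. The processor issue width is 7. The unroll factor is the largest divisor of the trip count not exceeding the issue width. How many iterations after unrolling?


Largest divisor of 16 <= 7 is 4
New iterations = 16 / 4 = 4

4


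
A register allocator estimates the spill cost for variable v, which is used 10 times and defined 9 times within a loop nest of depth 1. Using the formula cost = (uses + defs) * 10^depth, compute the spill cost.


uses + defs = 10 + 9 = 19
10^1 = 10
Spill cost = 19 * 10 = 190

190


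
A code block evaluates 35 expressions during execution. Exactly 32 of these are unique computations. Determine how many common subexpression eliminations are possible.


CSE count = total expressions - unique expressions
= 35 - 32 = 3

3


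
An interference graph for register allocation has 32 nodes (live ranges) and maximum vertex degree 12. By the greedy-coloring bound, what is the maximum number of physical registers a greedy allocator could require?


Greedy coloring never needs more than (max_degree + 1) colors: when coloring a vertex, at most max_degree neighbors are already colored.
Upper bound = 12 + 1 = 13

13


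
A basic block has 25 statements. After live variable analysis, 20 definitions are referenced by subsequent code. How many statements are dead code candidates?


Dead code = total statements - live definitions
= 25 - 20 = 5

5


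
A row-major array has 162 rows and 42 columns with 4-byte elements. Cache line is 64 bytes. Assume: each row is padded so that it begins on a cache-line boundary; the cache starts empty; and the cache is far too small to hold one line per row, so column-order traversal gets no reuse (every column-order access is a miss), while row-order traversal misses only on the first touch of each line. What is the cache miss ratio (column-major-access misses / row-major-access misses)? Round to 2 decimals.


Each row occupies 42 * 4 = 168 bytes and starts on a line boundary, so it spans ceil(168 / 64) = 3 cache lines.
Row-major traversal misses (one per line touched): 162 * ceil(42 * 4 / 64) = 486
Column-major traversal misses (no reuse, every access misses): 162 * 42 = 6804
Ratio = 6804 / 486 = 14.0

14.0


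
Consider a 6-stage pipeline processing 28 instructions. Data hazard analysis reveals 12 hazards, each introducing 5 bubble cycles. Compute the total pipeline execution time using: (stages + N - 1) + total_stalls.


Base cycles = 6 + 28 - 1 = 33
Total stalls = 12 * 5 = 60
Total = 33 + 60 = 93

93


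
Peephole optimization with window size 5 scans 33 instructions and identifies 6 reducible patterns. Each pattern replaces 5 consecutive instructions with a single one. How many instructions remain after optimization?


Each match removes 4 instructions.
Total removed = 6 * 4 = 24
Remaining = 33 - 24 = 9

9


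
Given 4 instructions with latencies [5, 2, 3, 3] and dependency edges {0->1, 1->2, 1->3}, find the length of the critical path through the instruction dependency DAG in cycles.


Compute longest path through dependency graph: dist(Ik) = max over predecessors of dist + latency(Ik).
dist(I0) = latency 5 = 5
dist(I1) = dist(I0) + 2 = 5 + 2 = 7
dist(I2) = dist(I1) + 3 = 7 + 3 = 10
dist(I3) = dist(I1) + 3 = 7 + 3 = 10
Critical path = max dist = 10

10


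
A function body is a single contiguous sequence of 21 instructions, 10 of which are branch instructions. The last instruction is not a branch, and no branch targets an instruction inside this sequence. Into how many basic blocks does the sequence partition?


With no in-sequence branch targets, the leaders are the first instruction plus the instruction after each branch.
Number of basic blocks = branches + 1
= 10 + 1 = 11

11


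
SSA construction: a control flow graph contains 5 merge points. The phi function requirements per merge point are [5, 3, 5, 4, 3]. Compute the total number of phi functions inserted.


Total phi functions = sum of phi functions at each join node
= 5 + 3 + 5 + 4 + 3 = 20

20


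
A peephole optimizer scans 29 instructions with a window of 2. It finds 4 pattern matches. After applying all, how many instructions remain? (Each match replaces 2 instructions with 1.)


Each match removes 1 instructions.
Total removed = 4 * 1 = 4
Remaining = 29 - 4 = 25

25


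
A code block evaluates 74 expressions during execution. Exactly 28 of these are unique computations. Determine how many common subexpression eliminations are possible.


CSE count = total expressions - unique expressions
= 74 - 28 = 46

46


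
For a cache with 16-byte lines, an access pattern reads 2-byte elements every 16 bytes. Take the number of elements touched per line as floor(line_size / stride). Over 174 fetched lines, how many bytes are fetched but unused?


Elements per line = floor(16 / 16) = 1
Bytes used per line = 1 * 2 = 2
Wasted per line = 16 - 2 = 14
Total wasted = 14 * 174 = 2436

2436


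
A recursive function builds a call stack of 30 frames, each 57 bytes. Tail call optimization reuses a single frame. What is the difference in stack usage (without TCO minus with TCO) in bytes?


Without TCO: 30 * 57 = 1710 bytes
With TCO: reuse 1 frame = 57 bytes
Savings = 1710 - 57 = 1653

1653


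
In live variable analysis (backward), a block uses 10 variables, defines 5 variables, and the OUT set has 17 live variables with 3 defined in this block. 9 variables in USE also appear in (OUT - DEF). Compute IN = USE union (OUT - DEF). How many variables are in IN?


OUT - DEF: 17 - 3 = 14
|IN| = |USE| + |OUT - DEF| - |USE ∩ (OUT - DEF)| = 10 + 14 - 9 = 15

15


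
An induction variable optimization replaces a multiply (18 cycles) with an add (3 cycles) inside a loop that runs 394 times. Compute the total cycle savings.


Per-iteration saving = 18 - 3 = 15
Total saved = 394 * 15 = 5910

5910


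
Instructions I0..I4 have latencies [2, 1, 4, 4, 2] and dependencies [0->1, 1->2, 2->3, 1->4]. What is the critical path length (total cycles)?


Compute longest path through dependency graph: dist(Ik) = max over predecessors of dist + latency(Ik).
dist(I0) = latency 2 = 2
dist(I1) = dist(I0) + 1 = 2 + 1 = 3
dist(I2) = dist(I1) + 4 = 3 + 4 = 7
dist(I3) = dist(I2) + 4 = 7 + 4 = 11
dist(I4) = dist(I1) + 2 = 3 + 2 = 5
Critical path = max dist = 11

11


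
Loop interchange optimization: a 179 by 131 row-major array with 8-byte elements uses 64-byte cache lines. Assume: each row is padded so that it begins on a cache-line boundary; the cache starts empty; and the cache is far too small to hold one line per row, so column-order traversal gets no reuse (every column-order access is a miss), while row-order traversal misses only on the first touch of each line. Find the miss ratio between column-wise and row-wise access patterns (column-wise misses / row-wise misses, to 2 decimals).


Each row occupies 131 * 8 = 1048 bytes and starts on a line boundary, so it spans ceil(1048 / 64) = 17 cache lines.
Row-major traversal misses (one per line touched): 179 * ceil(131 * 8 / 64) = 3043
Column-major traversal misses (no reuse, every access misses): 179 * 131 = 23449
Ratio = 23449 / 3043 = 7.71

7.71


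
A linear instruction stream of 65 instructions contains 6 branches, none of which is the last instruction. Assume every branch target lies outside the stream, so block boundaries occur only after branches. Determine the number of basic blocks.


With no in-sequence branch targets, the leaders are the first instruction plus the instruction after each branch.
Number of basic blocks = branches + 1
= 6 + 1 = 7

7


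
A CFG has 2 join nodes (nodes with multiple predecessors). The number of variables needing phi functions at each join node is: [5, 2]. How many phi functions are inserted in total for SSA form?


Total phi functions = sum of phi functions at each join node
= 5 + 2 = 7

7


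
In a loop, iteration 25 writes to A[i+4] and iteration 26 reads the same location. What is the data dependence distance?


Distance = read iteration - write iteration
= 26 - 25 = 1

1


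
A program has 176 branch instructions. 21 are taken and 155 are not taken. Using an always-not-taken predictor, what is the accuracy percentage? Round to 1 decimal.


Predictor: always-not-taken
Correct predictions = 155
Accuracy = 155 / 176 * 100 = 88.1%

88.1


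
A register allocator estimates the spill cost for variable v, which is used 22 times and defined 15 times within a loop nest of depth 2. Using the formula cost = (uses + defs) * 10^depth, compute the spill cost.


uses + defs = 22 + 15 = 37
10^2 = 100
Spill cost = 37 * 100 = 3700

3700


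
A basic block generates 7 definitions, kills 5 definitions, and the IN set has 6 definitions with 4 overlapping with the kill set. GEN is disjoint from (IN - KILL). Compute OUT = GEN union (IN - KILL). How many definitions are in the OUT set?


IN - KILL: 6 - 4 = 2 surviving definitions
OUT = GEN + surviving = 7 + 2 = 9

9


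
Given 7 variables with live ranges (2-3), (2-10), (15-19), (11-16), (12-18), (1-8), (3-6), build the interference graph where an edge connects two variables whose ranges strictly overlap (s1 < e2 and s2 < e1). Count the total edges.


Check all pairs for overlapping intervals.
Two intervals (s1,e1) and (s2,e2) overlap if s1 < e2 and s2 < e1.
v0 (2-3) vs v1..v6: overlaps v1, v5 -> 2
v1 (2-10) vs v2..v6: overlaps v5, v6 -> 2
v2 (15-19) vs v3..v6: overlaps v3, v4 -> 2
v3 (11-16) vs v4..v6: overlaps v4 -> 1
v4 (12-18) vs v5..v6: overlaps none -> 0
v5 (1-8) vs v6: overlaps v6 -> 1
Total overlapping pairs = 2 + 2 + 2 + 1 + 0 + 1 = 8

8


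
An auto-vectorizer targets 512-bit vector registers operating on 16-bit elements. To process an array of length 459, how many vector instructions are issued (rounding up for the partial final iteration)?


Width = 512 / 16 = 32 elements per vector op
Iterations = ceil(459 / 32) = 15

15


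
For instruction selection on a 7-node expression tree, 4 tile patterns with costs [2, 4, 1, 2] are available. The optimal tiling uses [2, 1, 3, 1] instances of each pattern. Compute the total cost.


Total cost = sum(count_i * cost_i)
= 2*2 + 1*4 + 3*1 + 1*2
= 13

13


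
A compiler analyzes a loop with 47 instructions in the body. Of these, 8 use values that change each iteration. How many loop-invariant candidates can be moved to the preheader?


Invariant candidates = total - loop-dependent
= 47 - 8 = 39

39


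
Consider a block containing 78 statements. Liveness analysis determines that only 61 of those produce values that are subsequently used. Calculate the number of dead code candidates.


Dead code = total statements - live definitions
= 78 - 61 = 17

17


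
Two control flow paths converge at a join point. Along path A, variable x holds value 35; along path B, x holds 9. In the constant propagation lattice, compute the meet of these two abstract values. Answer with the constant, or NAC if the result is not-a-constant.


Meet operation: if both paths give the same constant, result is that constant; if they differ, result is NAC (not-a-constant).
Path A: 35, Path B: 9 -> differ
Result: not-a-constant -> NAC

NAC


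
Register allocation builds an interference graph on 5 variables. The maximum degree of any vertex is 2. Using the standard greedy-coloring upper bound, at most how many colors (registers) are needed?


Greedy coloring never needs more than (max_degree + 1) colors: when coloring a vertex, at most max_degree neighbors are already colored.
Upper bound = 2 + 1 = 3

3


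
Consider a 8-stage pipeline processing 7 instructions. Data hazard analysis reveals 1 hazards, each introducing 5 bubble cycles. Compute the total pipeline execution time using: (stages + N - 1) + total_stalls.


Base cycles = 8 + 7 - 1 = 14
Total stalls = 1 * 5 = 5
Total = 14 + 5 = 19

19


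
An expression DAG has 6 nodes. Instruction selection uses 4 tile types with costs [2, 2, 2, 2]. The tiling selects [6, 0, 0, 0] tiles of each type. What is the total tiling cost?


Total cost = sum(count_i * cost_i)
= 6*2 + 0*2 + 0*2 + 0*2
= 12

12


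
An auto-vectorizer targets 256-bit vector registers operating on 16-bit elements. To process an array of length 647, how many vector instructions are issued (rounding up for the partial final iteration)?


Width = 256 / 16 = 16 elements per vector op
Iterations = ceil(647 / 16) = 41

41


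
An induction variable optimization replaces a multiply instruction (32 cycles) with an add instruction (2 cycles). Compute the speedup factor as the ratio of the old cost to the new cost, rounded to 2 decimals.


Ratio = mult_cost / add_cost = 32 / 2 = 16.0

16.0


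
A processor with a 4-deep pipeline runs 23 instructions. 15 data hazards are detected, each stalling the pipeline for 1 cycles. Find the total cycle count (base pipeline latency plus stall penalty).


Base cycles = 4 + 23 - 1 = 26
Total stalls = 15 * 1 = 15
Total = 26 + 15 = 41

41


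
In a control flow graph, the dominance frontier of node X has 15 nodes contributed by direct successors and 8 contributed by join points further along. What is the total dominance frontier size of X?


DF(X) = direct successor contributions + join point contributions
= 15 + 8 = 23

23


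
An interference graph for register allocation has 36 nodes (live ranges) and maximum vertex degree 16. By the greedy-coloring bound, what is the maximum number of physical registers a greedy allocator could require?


Greedy coloring never needs more than (max_degree + 1) colors: when coloring a vertex, at most max_degree neighbors are already colored.
Upper bound = 16 + 1 = 17

17


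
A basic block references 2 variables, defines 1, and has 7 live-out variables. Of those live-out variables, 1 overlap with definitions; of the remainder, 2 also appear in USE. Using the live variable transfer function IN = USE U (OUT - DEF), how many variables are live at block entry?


OUT - DEF: 7 - 1 = 6
|IN| = |USE| + |OUT - DEF| - |USE ∩ (OUT - DEF)| = 2 + 6 - 2 = 6

6


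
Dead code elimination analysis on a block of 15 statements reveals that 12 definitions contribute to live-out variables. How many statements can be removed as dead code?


Dead code = total statements - live definitions
= 15 - 12 = 3

3


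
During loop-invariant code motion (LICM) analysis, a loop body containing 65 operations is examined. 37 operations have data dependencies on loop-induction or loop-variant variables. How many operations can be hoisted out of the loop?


Invariant candidates = total - loop-dependent
= 65 - 37 = 28

28


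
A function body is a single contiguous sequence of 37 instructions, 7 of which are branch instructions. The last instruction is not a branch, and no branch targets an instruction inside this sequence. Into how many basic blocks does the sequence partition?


With no in-sequence branch targets, the leaders are the first instruction plus the instruction after each branch.
Number of basic blocks = branches + 1
= 7 + 1 = 8

8


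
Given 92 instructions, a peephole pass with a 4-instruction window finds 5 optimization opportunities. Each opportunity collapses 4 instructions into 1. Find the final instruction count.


Each match removes 3 instructions.
Total removed = 5 * 3 = 15
Remaining = 92 - 15 = 77

77


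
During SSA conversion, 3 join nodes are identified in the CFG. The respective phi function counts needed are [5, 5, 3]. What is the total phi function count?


Total phi functions = sum of phi functions at each join node
= 5 + 5 + 3 = 13

13


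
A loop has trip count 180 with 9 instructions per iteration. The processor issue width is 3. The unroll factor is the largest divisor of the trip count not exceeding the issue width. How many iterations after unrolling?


Largest divisor of 180 <= 3 is 3
New iterations = 180 / 3 = 60

60


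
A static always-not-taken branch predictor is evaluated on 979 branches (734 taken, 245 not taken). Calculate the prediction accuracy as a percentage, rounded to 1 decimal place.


Predictor: always-not-taken
Correct predictions = 245
Accuracy = 245 / 979 * 100 = 25.0%

25.0


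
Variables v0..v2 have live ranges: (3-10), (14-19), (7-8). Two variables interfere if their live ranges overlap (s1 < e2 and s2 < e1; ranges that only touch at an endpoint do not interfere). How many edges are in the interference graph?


Check all pairs for overlapping intervals.
Two intervals (s1,e1) and (s2,e2) overlap if s1 < e2 and s2 < e1.
v0 (3-10) vs v1..v2: overlaps v2 -> 1
v1 (14-19) vs v2: overlaps none -> 0
Total overlapping pairs = 1 + 0 = 1

1


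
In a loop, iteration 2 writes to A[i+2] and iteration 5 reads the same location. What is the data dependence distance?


Distance = read iteration - write iteration
= 5 - 2 = 3

3


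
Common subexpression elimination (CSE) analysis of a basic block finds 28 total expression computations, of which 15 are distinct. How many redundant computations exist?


CSE count = total expressions - unique expressions
= 28 - 15 = 13

13


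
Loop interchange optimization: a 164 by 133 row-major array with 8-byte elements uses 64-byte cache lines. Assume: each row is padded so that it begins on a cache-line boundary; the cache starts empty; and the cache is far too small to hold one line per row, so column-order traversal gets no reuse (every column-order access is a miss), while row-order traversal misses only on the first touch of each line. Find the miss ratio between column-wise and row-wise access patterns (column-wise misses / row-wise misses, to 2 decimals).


Each row occupies 133 * 8 = 1064 bytes and starts on a line boundary, so it spans ceil(1064 / 64) = 17 cache lines.
Row-major traversal misses (one per line touched): 164 * ceil(133 * 8 / 64) = 2788
Column-major traversal misses (no reuse, every access misses): 164 * 133 = 21812
Ratio = 21812 / 2788 = 7.82

7.82


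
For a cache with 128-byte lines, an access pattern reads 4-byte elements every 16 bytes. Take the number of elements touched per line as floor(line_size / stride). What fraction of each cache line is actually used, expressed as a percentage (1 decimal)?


Elements per cache line = floor(128 / 16) = 8
Bytes used = 8 * 4 = 32
Utilization = 32 / 128 * 100 = 25.0%

25.0


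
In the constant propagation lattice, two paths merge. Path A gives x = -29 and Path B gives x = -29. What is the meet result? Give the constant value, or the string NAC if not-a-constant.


Meet operation: if both paths give the same constant, result is that constant; if they differ, result is NAC (not-a-constant).
Path A: -29, Path B: -29 -> equal
Result: constant -> -29

-29


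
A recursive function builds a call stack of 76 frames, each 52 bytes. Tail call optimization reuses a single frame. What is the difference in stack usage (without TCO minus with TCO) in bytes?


Without TCO: 76 * 52 = 3952 bytes
With TCO: reuse 1 frame = 52 bytes
Savings = 3952 - 52 = 3900

3900


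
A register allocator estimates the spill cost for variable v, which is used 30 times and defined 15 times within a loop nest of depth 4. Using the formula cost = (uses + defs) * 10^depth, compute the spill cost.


uses + defs = 30 + 15 = 45
10^4 = 10000
Spill cost = 45 * 10000 = 450000

450000


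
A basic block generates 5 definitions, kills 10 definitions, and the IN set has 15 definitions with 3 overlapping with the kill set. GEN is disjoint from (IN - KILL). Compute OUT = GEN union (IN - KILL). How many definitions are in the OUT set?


IN - KILL: 15 - 3 = 12 surviving definitions
OUT = GEN + surviving = 5 + 12 = 17

17


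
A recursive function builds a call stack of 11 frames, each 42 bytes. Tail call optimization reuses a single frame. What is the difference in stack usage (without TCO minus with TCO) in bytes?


Without TCO: 11 * 42 = 462 bytes
With TCO: reuse 1 frame = 42 bytes
Savings = 462 - 42 = 420

420


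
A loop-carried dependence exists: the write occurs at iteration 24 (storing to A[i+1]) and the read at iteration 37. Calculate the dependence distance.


Distance = read iteration - write iteration
= 37 - 24 = 13

13


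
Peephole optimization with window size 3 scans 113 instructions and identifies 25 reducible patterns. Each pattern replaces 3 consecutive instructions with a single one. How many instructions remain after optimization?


Each match removes 2 instructions.
Total removed = 25 * 2 = 50
Remaining = 113 - 50 = 63

63


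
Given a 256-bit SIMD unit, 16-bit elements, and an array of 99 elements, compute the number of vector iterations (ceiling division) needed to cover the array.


Width = 256 / 16 = 16 elements per vector op
Iterations = ceil(99 / 16) = 7

7


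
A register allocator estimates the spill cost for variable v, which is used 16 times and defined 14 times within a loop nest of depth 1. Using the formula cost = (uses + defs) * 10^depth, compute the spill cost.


uses + defs = 16 + 14 = 30
10^1 = 10
Spill cost = 30 * 10 = 300

300


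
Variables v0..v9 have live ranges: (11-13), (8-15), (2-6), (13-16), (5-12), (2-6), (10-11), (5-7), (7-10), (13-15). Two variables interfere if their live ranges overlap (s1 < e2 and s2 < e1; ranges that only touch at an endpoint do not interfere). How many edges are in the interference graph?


Check all pairs for overlapping intervals.
Two intervals (s1,e1) and (s2,e2) overlap if s1 < e2 and s2 < e1.
v0 (11-13) vs v1..v9: overlaps v1, v4 -> 2
v1 (8-15) vs v2..v9: overlaps v3, v4, v6, v8, v9 -> 5
v2 (2-6) vs v3..v9: overlaps v4, v5, v7 -> 3
v3 (13-16) vs v4..v9: overlaps v9 -> 1
v4 (5-12) vs v5..v9: overlaps v5, v6, v7, v8 -> 4
v5 (2-6) vs v6..v9: overlaps v7 -> 1
v6 (10-11) vs v7..v9: overlaps none -> 0
v7 (5-7) vs v8..v9: overlaps none -> 0
v8 (7-10) vs v9: overlaps none -> 0
Total overlapping pairs = 2 + 5 + 3 + 1 + 4 + 1 + 0 + 0 + 0 = 16

16


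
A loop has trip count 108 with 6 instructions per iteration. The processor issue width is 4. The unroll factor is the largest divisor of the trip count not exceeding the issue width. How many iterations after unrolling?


Largest divisor of 108 <= 4 is 4
New iterations = 108 / 4 = 27

27


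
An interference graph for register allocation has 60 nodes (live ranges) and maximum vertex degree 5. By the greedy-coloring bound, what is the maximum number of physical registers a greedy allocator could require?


Greedy coloring never needs more than (max_degree + 1) colors: when coloring a vertex, at most max_degree neighbors are already colored.
Upper bound = 5 + 1 = 6

6


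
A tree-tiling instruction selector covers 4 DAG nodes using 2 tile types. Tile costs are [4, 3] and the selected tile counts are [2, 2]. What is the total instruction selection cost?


Total cost = sum(count_i * cost_i)
= 2*4 + 2*3
= 14

14


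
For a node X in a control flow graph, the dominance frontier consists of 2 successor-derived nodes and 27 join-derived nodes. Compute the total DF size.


DF(X) = direct successor contributions + join point contributions
= 2 + 27 = 29

29


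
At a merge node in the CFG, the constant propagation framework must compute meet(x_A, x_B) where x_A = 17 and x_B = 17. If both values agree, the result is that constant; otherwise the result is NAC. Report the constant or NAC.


Meet operation: if both paths give the same constant, result is that constant; if they differ, result is NAC (not-a-constant).
Path A: 17, Path B: 17 -> equal
Result: constant -> 17

17


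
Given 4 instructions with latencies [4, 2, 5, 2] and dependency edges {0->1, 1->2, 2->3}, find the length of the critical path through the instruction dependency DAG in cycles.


Compute longest path through dependency graph: dist(Ik) = max over predecessors of dist + latency(Ik).
dist(I0) = latency 4 = 4
dist(I1) = dist(I0) + 2 = 4 + 2 = 6
dist(I2) = dist(I1) + 5 = 6 + 5 = 11
dist(I3) = dist(I2) + 2 = 11 + 2 = 13
Critical path = max dist = 13

13


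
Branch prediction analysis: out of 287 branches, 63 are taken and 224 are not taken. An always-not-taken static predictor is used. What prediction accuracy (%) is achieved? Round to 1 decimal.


Predictor: always-not-taken
Correct predictions = 224
Accuracy = 224 / 287 * 100 = 78.0%

78.0


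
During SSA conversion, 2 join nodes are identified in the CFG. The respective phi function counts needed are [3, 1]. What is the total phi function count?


Total phi functions = sum of phi functions at each join node
= 3 + 1 = 4

4


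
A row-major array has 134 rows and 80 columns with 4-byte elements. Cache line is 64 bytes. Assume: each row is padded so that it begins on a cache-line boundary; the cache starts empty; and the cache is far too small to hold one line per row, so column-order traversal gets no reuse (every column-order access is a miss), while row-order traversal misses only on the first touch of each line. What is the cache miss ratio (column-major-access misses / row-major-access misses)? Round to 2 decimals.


Each row occupies 80 * 4 = 320 bytes and starts on a line boundary, so it spans ceil(320 / 64) = 5 cache lines.
Row-major traversal misses (one per line touched): 134 * ceil(80 * 4 / 64) = 670
Column-major traversal misses (no reuse, every access misses): 134 * 80 = 10720
Ratio = 10720 / 670 = 16.0

16.0


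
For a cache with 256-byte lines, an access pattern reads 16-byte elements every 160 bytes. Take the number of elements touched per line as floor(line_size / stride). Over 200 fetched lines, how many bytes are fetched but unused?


Elements per line = floor(256 / 160) = 1
Bytes used per line = 1 * 16 = 16
Wasted per line = 256 - 16 = 240
Total wasted = 240 * 200 = 48000

48000


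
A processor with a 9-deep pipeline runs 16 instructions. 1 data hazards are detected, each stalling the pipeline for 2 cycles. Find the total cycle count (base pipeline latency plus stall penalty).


Base cycles = 9 + 16 - 1 = 24
Total stalls = 1 * 2 = 2
Total = 24 + 2 = 26

26


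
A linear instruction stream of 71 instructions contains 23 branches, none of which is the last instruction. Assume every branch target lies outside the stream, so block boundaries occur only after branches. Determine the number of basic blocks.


With no in-sequence branch targets, the leaders are the first instruction plus the instruction after each branch.
Number of basic blocks = branches + 1
= 23 + 1 = 24

24


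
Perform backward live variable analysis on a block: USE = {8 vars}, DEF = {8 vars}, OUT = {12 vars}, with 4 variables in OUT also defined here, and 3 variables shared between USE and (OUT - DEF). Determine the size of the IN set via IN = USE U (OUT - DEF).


OUT - DEF: 12 - 4 = 8
|IN| = |USE| + |OUT - DEF| - |USE ∩ (OUT - DEF)| = 8 + 8 - 3 = 13

13


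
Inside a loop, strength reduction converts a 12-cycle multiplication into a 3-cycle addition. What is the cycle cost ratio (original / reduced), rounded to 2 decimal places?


Ratio = mult_cost / add_cost = 12 / 3 = 4.0

4.0


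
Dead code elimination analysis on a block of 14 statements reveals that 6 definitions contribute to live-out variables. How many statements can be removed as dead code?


Dead code = total statements - live definitions
= 14 - 6 = 8

8


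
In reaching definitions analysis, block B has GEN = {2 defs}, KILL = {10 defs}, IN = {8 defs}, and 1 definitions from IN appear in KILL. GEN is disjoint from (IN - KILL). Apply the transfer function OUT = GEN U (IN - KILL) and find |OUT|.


IN - KILL: 8 - 1 = 7 surviving definitions
OUT = GEN + surviving = 2 + 7 = 9

9


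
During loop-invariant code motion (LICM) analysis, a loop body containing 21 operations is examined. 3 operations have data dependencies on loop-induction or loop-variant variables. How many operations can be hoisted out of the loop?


Invariant candidates = total - loop-dependent
= 21 - 3 = 18

18


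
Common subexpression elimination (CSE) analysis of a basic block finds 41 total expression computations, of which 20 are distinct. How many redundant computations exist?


CSE count = total expressions - unique expressions
= 41 - 20 = 21

21


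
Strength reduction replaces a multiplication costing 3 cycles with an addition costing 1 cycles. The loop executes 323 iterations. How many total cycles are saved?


Per-iteration saving = 3 - 1 = 2
Total saved = 323 * 2 = 646

646


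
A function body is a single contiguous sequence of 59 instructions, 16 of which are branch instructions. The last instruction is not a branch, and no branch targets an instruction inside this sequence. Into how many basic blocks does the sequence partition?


With no in-sequence branch targets, the leaders are the first instruction plus the instruction after each branch.
Number of basic blocks = branches + 1
= 16 + 1 = 17

17


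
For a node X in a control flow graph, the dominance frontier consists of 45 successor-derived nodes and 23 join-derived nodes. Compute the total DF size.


DF(X) = direct successor contributions + join point contributions
= 45 + 23 = 68

68
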